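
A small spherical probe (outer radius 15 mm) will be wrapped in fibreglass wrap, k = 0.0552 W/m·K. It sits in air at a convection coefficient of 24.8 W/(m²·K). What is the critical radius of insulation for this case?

For a sphere r_cr = 2k/h = 2×0.0552/24.8
r_cr = 4.45 mm; since the bare radius (15 mm) is above r_cr, any added insulation will reduce heat loss.

r_cr ≈ 4.45 mm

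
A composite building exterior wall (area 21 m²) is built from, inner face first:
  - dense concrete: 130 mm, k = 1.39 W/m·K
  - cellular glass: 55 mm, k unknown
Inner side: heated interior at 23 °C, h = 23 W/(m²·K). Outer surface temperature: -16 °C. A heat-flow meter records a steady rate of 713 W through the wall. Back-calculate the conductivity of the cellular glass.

Model the wall as resistances in series:
R_inner film = 1/(h_i·A) = 1/(23×21) = 0.00207 K/W
R_dense concrete = L/(kA) = 0.13/(1.39×21) = 0.004454 K/W
Sum of known resistances R_other = 0.006524 K/W
Total R = ΔT/Q = 39/713 = 0.0547 K/W
R_cellular glass = R_total − R_other = 0.04817 K/W
k = L/(R·A) = 0.055/(0.04817×21)

k ≈ 0.0544 W/(m·K)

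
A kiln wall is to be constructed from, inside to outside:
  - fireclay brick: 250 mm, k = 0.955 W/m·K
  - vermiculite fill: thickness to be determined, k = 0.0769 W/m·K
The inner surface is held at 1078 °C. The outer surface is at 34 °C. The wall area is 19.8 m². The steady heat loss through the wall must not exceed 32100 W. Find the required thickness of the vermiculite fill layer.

Model the wall as resistances in series:
R_fireclay brick = L/(kA) = 0.25/(0.955×19.8) = 0.01322 K/W
Sum of the known resistances R_other = 0.01322 K/W
Required total resistance R_tot = ΔT/Q_allow = 1044/32100 = 0.03252 K/W
R_vermiculite fill = R_tot − R_other = 0.0193 K/W
L = R·k·A = 0.0193×0.0769×19.8

L ≈ 29.4 mm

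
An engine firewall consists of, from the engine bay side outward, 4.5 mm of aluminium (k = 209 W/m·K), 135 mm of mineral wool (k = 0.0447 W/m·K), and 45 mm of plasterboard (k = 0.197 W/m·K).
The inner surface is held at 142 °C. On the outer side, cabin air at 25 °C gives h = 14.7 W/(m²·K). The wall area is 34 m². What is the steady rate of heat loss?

Q ≈ 1200 W

Model the wall as resistances in series:
R_aluminium = L/(kA) = 0.0045/(209×34) = 6.333×10^-7 K/W
R_mineral wool = L/(kA) = 0.135/(0.0447×34) = 0.08883 K/W
R_plasterboard = L/(kA) = 0.045/(0.197×34) = 0.006718 K/W
R_outer film = 1/(h_o·A) = 1/(14.7×34) = 0.002001 K/W
R_total = 0.09755 K/W
Q = ΔT / R_total = 117 / 0.09755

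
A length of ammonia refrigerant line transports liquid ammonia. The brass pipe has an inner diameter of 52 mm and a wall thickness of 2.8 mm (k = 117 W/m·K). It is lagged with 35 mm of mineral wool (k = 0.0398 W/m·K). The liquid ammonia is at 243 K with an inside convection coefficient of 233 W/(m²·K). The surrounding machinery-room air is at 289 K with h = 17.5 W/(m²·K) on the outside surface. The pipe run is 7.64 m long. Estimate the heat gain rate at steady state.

Per-layer cylindrical resistances, series-summed:
R_inner film = 1/(h_i·2πr₁L) = 1/(233×2π×0.026×7.64) = 0.003439 K/W
R_brass pipe wall = ln(28.8/26)/(2π×117×7.64) = 1.821×10^-5 K/W
R_mineral wool = ln(63.8/28.8)/(2π×0.0398×7.64) = 0.4163 K/W
R_outer film = 1/(h_o·2πr_oL) = 1/(17.5×2π×0.0638×7.64) = 0.01866 K/W
R_total = 0.4384 K/W
Q = ΔT/R_total = 46/0.4384

Q ≈ 105 W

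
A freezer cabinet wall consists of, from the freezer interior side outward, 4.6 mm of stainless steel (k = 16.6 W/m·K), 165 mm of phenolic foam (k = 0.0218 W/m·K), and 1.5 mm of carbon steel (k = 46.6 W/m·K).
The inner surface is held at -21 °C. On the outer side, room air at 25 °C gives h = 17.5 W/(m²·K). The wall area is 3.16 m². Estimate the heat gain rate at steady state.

Series thermal resistances:
R_stainless steel = L/(kA) = 0.0046/(16.6×3.16) = 8.769×10^-5 K/W
R_phenolic foam = L/(kA) = 0.165/(0.0218×3.16) = 2.395 K/W
R_carbon steel = L/(kA) = 0.0015/(46.6×3.16) = 1.019×10^-5 K/W
R_outer film = 1/(h_o·A) = 1/(17.5×3.16) = 0.01808 K/W
R_total = 2.413 K/W
Q = ΔT / R_total = 46 / 2.413

Q ≈ 19.1 W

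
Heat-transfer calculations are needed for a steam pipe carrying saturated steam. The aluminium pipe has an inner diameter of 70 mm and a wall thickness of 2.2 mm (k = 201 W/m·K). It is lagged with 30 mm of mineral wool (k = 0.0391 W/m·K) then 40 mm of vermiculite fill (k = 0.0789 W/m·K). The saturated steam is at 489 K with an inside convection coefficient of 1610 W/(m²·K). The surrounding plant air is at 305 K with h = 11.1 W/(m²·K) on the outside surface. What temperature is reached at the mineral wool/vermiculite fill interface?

T ≈ 362 K

Radial resistances (cylindrical: R_cond = ln(r_o/r_i)/(2πkL), R_conv = 1/(h·2πrL)):
R_inner film = 1/(h_i·2πr₁L) = 1/(1610×2π×0.035×1) = 0.002824 K/W
R_aluminium pipe wall = ln(37.2/35)/(2π×201×1) = 4.827×10^-5 K/W
R_mineral wool = ln(67.2/37.2)/(2π×0.0391×1) = 2.407 K/W
R_vermiculite fill = ln(107.2/67.2)/(2π×0.0789×1) = 0.9421 K/W
R_outer film = 1/(h_o·2πr_oL) = 1/(11.1×2π×0.1072×1) = 0.1338 K/W
R_total = 3.486 K/W
Q = ΔT/R_total = 184/3.486
Q = 52.8 W/m
T_interface = T_inner − Q·ΣR(inner→interface) = 489 − 52.8×2.41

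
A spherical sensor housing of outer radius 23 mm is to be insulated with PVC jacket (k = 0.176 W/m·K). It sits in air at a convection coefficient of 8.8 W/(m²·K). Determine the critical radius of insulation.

r_cr ≈ 40 mm

For a sphere r_cr = 2k/h = 2×0.176/8.8
r_cr = 40 mm; since the bare radius (23 mm) is below r_cr, adding a thin layer of insulation will *increase* heat loss.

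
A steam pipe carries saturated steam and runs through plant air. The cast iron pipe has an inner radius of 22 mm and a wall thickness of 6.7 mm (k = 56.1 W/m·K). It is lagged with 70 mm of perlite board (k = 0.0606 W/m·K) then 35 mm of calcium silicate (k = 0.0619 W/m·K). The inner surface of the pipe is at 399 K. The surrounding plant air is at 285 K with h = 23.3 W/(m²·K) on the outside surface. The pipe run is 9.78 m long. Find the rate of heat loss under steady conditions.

Q ≈ 274 W

Treating each annulus and film as a series resistance:
R_cast iron pipe wall = ln(28.7/22)/(2π×56.1×9.78) = 7.712×10^-5 K/W
R_perlite board = ln(98.7/28.7)/(2π×0.0606×9.78) = 0.3317 K/W
R_calcium silicate = ln(133.7/98.7)/(2π×0.0619×9.78) = 0.07979 K/W
R_outer film = 1/(h_o·2πr_oL) = 1/(23.3×2π×0.1337×9.78) = 0.005224 K/W
R_total = 0.4168 K/W
Q = ΔT/R_total = 114/0.4168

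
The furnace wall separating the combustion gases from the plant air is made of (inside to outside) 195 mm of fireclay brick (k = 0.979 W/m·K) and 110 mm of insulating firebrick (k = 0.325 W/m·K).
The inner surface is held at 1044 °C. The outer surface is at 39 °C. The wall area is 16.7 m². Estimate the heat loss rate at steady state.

Q ≈ 31200 W

Thermal resistances in series:
R_fireclay brick = L/(kA) = 0.195/(0.979×16.7) = 0.01193 K/W
R_insulating firebrick = L/(kA) = 0.11/(0.325×16.7) = 0.02027 K/W
R_total = 0.03219 K/W
Q = ΔT / R_total = 1005 / 0.03219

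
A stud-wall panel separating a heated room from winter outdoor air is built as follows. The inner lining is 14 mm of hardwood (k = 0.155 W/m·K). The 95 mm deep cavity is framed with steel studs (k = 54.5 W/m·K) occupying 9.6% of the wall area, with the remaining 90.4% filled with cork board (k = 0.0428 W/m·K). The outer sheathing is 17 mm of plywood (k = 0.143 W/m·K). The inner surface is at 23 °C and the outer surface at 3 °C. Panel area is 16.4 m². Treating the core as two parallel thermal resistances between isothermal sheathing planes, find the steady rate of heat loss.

Sheathing layers in series; stud and cavity paths in parallel between them.
R_inner = 0.014/(0.155×16.4) = 0.005507 K/W
R_stud  = 0.095/(54.5×0.096×16.4) = 0.001107 K/W
R_cav   = 0.095/(0.0428×0.904×16.4) = 0.1497 K/W
1/R_core = 1/R_stud + 1/R_cav → R_core = 0.001099 K/W
R_outer = 0.017/(0.143×16.4) = 0.007249 K/W
R_total = 0.01386 K/W
Q = ΔT/R_total = 20/0.01386

Q ≈ 1440 W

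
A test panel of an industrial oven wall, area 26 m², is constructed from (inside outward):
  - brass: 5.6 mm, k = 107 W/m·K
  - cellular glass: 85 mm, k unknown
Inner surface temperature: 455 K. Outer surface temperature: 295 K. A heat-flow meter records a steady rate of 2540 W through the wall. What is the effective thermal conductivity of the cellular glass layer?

k ≈ 0.0519 W/(m·K)

Thermal resistances in series:
R_brass = L/(kA) = 0.0056/(107×26) = 2.013×10^-6 K/W
Sum of known resistances R_other = 2.013×10^-6 K/W
Total R = ΔT/Q = 160/2540 = 0.06299 K/W
R_cellular glass = R_total − R_other = 0.06299 K/W
k = L/(R·A) = 0.085/(0.06299×26)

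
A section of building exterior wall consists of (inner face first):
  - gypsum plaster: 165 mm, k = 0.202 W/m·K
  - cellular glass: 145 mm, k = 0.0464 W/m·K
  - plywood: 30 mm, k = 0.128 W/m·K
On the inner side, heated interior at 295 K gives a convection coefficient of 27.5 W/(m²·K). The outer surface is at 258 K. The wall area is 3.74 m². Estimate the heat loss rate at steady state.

Using the resistance-network approach (series):
R_inner film = 1/(h_i·A) = 1/(27.5×3.74) = 0.009723 K/W
R_gypsum plaster = L/(kA) = 0.165/(0.202×3.74) = 0.2184 K/W
R_cellular glass = L/(kA) = 0.145/(0.0464×3.74) = 0.8356 K/W
R_plywood = L/(kA) = 0.03/(0.128×3.74) = 0.06267 K/W
R_total = 1.126 K/W
Q = ΔT / R_total = 37 / 1.126

Q ≈ 32.8 W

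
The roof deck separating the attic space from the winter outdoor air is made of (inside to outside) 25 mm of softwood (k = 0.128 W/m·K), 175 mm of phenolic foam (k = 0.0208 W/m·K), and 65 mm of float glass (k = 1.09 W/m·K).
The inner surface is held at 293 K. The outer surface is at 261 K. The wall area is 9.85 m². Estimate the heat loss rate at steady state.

Treating each layer as a thermal resistance in series:
R_softwood = L/(kA) = 0.025/(0.128×9.85) = 0.01983 K/W
R_phenolic foam = L/(kA) = 0.175/(0.0208×9.85) = 0.8542 K/W
R_float glass = L/(kA) = 0.065/(1.09×9.85) = 0.006054 K/W
R_total = 0.88 K/W
Q = ΔT / R_total = 32 / 0.88

Q ≈ 36.4 W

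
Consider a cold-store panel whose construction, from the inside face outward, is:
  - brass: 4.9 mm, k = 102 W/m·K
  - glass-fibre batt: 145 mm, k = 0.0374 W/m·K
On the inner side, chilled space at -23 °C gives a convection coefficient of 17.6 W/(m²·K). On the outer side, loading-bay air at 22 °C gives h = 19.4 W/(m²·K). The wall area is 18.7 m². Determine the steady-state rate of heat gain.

Treating each layer as a thermal resistance in series:
R_inner film = 1/(h_i·A) = 1/(17.6×18.7) = 0.003038 K/W
R_brass = L/(kA) = 0.0049/(102×18.7) = 2.569×10^-6 K/W
R_glass-fibre batt = L/(kA) = 0.145/(0.0374×18.7) = 0.2073 K/W
R_outer film = 1/(h_o·A) = 1/(19.4×18.7) = 0.002756 K/W
R_total = 0.2131 K/W
Q = ΔT / R_total = 45 / 0.2131

Q ≈ 211 W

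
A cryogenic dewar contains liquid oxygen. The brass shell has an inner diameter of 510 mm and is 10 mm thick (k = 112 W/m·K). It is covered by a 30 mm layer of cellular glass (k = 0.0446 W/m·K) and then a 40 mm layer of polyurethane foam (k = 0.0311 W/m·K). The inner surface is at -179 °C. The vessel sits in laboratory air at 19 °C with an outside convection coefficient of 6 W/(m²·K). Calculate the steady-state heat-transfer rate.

Spherical conduction: R = (1/r_in − 1/r_out)/(4πk) per layer; series-sum.
R_brass shell = (1/0.255 − 1/0.265)/(4π×112) = 1.051×10^-4 K/W
R_cellular glass = (1/0.265 − 1/0.295)/(4π×0.0446) = 0.6847 K/W
R_polyurethane foam = (1/0.295 − 1/0.335)/(4π×0.0311) = 1.036 K/W
R_outer film = 1/(h·4πr_o²) = 1/(6×4π×0.335²) = 0.1182 K/W
R_total = 1.839 K/W
Q = ΔT/R_total = 198/1.839

Q ≈ 108 W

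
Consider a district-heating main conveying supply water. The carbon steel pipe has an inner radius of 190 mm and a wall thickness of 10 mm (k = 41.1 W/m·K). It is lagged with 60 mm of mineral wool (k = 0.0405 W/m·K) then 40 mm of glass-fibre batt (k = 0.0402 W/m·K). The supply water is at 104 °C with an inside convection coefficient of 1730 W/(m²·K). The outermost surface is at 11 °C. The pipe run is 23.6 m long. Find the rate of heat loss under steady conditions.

Q ≈ 1370 W

For a radial system each layer contributes R = ln(r_out/r_in)/(2πkL); films add R = 1/(hA).
R_inner film = 1/(h_i·2πr₁L) = 1/(1730×2π×0.19×23.6) = 2.052×10^-5 K/W
R_carbon steel pipe wall = ln(200/190)/(2π×41.1×23.6) = 8.416×10^-6 K/W
R_mineral wool = ln(260/200)/(2π×0.0405×23.6) = 0.04369 K/W
R_glass-fibre batt = ln(300/260)/(2π×0.0402×23.6) = 0.02401 K/W
R_total = 0.06772 K/W
Q = ΔT/R_total = 93/0.06772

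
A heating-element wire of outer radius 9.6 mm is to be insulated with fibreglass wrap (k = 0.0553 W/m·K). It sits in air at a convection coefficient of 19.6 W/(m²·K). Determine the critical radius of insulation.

r_cr ≈ 2.82 mm

For a cylinder r_cr = k/h = 0.0553/19.6
r_cr = 2.82 mm; since the bare radius (9.6 mm) is above r_cr, any added insulation will reduce heat loss.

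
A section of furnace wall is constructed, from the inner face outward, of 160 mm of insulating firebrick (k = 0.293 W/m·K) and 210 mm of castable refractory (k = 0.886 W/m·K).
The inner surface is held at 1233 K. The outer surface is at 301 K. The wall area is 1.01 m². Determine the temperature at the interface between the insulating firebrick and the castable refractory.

T ≈ 583 K

Model the wall as resistances in series:
R_insulating firebrick = L/(kA) = 0.16/(0.293×1.01) = 0.5407 K/W
R_castable refractory = L/(kA) = 0.21/(0.886×1.01) = 0.2347 K/W
R_total = 0.7753 K/W;  Q = ΔT/R_total = 932/0.7753 = 1202 W
T_interface = T_inner − Q·ΣR(inner→interface) = 1233 − 1200×0.5407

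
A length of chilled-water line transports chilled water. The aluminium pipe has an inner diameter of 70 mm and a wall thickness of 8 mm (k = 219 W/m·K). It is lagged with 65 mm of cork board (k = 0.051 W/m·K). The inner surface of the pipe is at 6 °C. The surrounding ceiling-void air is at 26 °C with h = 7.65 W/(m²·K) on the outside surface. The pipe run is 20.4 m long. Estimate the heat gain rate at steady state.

For a radial system each layer contributes R = ln(r_out/r_in)/(2πkL); films add R = 1/(hA).
R_aluminium pipe wall = ln(43/35)/(2π×219×20.4) = 7.333×10^-6 K/W
R_cork board = ln(108/43)/(2π×0.051×20.4) = 0.1409 K/W
R_outer film = 1/(h_o·2πr_oL) = 1/(7.65×2π×0.108×20.4) = 0.009443 K/W
R_total = 0.1503 K/W
Q = ΔT/R_total = 20/0.1503

Q ≈ 133 W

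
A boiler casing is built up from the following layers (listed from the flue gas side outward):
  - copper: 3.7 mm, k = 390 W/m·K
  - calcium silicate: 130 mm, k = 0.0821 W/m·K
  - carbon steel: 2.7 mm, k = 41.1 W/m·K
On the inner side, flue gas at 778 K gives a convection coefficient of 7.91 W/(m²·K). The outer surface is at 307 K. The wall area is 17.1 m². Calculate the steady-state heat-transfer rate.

Q ≈ 4710 W

Thermal resistances in series:
R_inner film = 1/(h_i·A) = 1/(7.91×17.1) = 0.007393 K/W
R_copper = L/(kA) = 0.0037/(390×17.1) = 5.548×10^-7 K/W
R_calcium silicate = L/(kA) = 0.13/(0.0821×17.1) = 0.0926 K/W
R_carbon steel = L/(kA) = 0.0027/(41.1×17.1) = 3.842×10^-6 K/W
R_total = 0.1 K/W
Q = ΔT / R_total = 471 / 0.1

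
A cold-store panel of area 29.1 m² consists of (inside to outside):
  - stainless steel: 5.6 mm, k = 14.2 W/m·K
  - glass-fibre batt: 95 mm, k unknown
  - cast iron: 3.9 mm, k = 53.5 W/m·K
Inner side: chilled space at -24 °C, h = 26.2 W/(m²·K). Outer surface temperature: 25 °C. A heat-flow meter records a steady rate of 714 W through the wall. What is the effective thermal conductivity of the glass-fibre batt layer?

k ≈ 0.0485 W/(m·K)

Model the wall as resistances in series:
R_inner film = 1/(h_i·A) = 1/(26.2×29.1) = 0.001312 K/W
R_stainless steel = L/(kA) = 0.0056/(14.2×29.1) = 1.355×10^-5 K/W
R_cast iron = L/(kA) = 0.0039/(53.5×29.1) = 2.505×10^-6 K/W
Sum of known resistances R_other = 0.001328 K/W
Total R = ΔT/Q = 49/714 = 0.06863 K/W
R_glass-fibre batt = R_total − R_other = 0.0673 K/W
k = L/(R·A) = 0.095/(0.0673×29.1)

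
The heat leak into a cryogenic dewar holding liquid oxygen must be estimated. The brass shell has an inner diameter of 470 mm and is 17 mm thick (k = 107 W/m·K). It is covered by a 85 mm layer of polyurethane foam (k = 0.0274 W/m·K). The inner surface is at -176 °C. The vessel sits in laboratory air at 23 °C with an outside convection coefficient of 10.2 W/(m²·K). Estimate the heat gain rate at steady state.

Q ≈ 66.9 W

For a spherical shell R = (1/r₁ − 1/r₂)/(4πk); film R = 1/(h·4πr²). In series:
R_brass shell = (1/0.235 − 1/0.252)/(4π×107) = 2.135×10^-4 K/W
R_polyurethane foam = (1/0.252 − 1/0.337)/(4π×0.0274) = 2.907 K/W
R_outer film = 1/(h·4πr_o²) = 1/(10.2×4π×0.337²) = 0.0687 K/W
R_total = 2.976 K/W
Q = ΔT/R_total = 199/2.976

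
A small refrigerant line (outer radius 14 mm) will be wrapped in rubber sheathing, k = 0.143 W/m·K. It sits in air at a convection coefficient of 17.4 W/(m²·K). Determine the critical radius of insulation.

r_cr ≈ 8.22 mm

For a cylinder r_cr = k/h = 0.143/17.4
r_cr = 8.22 mm; since the bare radius (14 mm) is above r_cr, any added insulation will reduce heat loss.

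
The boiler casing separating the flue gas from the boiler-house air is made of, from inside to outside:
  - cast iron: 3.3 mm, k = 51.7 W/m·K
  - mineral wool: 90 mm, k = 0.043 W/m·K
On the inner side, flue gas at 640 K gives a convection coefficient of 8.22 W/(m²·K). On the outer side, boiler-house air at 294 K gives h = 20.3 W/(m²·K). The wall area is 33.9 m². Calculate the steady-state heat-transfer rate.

Q ≈ 5180 W

Thermal resistances in series:
R_inner film = 1/(h_i·A) = 1/(8.22×33.9) = 0.003589 K/W
R_cast iron = L/(kA) = 0.0033/(51.7×33.9) = 1.883×10^-6 K/W
R_mineral wool = L/(kA) = 0.09/(0.043×33.9) = 0.06174 K/W
R_outer film = 1/(h_o·A) = 1/(20.3×33.9) = 0.001453 K/W
R_total = 0.06678 K/W
Q = ΔT / R_total = 346 / 0.06678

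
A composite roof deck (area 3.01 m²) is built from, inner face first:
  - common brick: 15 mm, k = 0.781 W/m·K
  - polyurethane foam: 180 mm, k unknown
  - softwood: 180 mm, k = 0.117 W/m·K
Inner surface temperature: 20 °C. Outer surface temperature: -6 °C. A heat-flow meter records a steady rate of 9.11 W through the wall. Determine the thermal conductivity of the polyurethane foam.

k ≈ 0.0256 W/(m·K)

Using the resistance-network approach (series):
R_common brick = L/(kA) = 0.015/(0.781×3.01) = 0.006381 K/W
R_softwood = L/(kA) = 0.18/(0.117×3.01) = 0.5111 K/W
Sum of known resistances R_other = 0.5175 K/W
Total R = ΔT/Q = 26/9.11 = 2.854 K/W
R_polyurethane foam = R_total − R_other = 2.337 K/W
k = L/(R·A) = 0.18/(2.337×3.01)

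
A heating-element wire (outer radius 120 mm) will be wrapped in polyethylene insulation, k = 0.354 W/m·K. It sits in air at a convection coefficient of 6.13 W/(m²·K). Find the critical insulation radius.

For a cylinder r_cr = k/h = 0.354/6.13
r_cr = 57.7 mm; since the bare radius (120 mm) is above r_cr, any added insulation will reduce heat loss.

r_cr ≈ 57.7 mm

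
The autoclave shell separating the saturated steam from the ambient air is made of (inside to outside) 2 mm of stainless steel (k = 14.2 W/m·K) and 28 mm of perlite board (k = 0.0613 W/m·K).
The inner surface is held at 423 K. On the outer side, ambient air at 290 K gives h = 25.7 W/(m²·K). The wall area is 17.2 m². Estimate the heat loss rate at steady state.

Q ≈ 4610 W

Thermal resistances in series:
R_stainless steel = L/(kA) = 0.002/(14.2×17.2) = 8.189×10^-6 K/W
R_perlite board = L/(kA) = 0.028/(0.0613×17.2) = 0.02656 K/W
R_outer film = 1/(h_o·A) = 1/(25.7×17.2) = 0.002262 K/W
R_total = 0.02883 K/W
Q = ΔT / R_total = 133 / 0.02883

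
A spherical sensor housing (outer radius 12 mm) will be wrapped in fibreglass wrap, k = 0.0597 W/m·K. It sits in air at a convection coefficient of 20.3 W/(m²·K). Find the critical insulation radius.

r_cr ≈ 5.88 mm

For a sphere r_cr = 2k/h = 2×0.0597/20.3
r_cr = 5.88 mm; since the bare radius (12 mm) is above r_cr, any added insulation will reduce heat loss.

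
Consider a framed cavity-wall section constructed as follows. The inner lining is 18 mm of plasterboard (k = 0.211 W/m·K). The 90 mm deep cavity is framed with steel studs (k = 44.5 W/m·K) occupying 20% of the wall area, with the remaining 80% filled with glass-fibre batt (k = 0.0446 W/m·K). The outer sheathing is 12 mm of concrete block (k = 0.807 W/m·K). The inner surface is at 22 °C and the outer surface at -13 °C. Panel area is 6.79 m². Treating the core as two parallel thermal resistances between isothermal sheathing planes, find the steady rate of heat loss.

Q ≈ 2160 W

Sheathing layers in series; stud and cavity paths in parallel between them.
R_inner = 0.018/(0.211×6.79) = 0.01256 K/W
R_stud  = 0.09/(44.5×0.2×6.79) = 0.001489 K/W
R_cav   = 0.09/(0.0446×0.8×6.79) = 0.3715 K/W
1/R_core = 1/R_stud + 1/R_cav → R_core = 0.001483 K/W
R_outer = 0.012/(0.807×6.79) = 0.00219 K/W
R_total = 0.01624 K/W
Q = ΔT/R_total = 35/0.01624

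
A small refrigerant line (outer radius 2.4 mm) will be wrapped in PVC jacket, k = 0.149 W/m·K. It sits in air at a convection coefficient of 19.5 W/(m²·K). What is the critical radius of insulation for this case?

r_cr ≈ 7.64 mm

For a cylinder r_cr = k/h = 0.149/19.5
r_cr = 7.64 mm; since the bare radius (2.4 mm) is below r_cr, adding a thin layer of insulation will *increase* heat loss.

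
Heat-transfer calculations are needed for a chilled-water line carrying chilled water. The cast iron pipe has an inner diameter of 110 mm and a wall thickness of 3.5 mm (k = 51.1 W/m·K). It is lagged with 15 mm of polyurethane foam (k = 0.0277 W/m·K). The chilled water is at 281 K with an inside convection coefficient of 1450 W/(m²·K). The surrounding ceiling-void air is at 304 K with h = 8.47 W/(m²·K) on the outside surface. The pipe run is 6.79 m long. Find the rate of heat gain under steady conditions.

Q ≈ 99.5 W

For a radial system each layer contributes R = ln(r_out/r_in)/(2πkL); films add R = 1/(hA).
R_inner film = 1/(h_i·2πr₁L) = 1/(1450×2π×0.055×6.79) = 2.939×10^-4 K/W
R_cast iron pipe wall = ln(58.5/55)/(2π×51.1×6.79) = 2.83×10^-5 K/W
R_polyurethane foam = ln(73.5/58.5)/(2π×0.0277×6.79) = 0.1932 K/W
R_outer film = 1/(h_o·2πr_oL) = 1/(8.47×2π×0.0735×6.79) = 0.03765 K/W
R_total = 0.2311 K/W
Q = ΔT/R_total = 23/0.2311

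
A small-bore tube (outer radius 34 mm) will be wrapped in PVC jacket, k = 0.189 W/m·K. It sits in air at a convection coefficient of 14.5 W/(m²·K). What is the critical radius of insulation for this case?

r_cr ≈ 13 mm

For a cylinder r_cr = k/h = 0.189/14.5
r_cr = 13 mm; since the bare radius (34 mm) is above r_cr, any added insulation will reduce heat loss.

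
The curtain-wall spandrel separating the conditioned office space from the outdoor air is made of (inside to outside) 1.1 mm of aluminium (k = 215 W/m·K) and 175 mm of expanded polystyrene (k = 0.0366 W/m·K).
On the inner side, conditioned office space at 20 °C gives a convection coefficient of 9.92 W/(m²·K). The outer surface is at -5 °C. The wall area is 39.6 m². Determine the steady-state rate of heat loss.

Treating each layer as a thermal resistance in series:
R_inner film = 1/(h_i·A) = 1/(9.92×39.6) = 0.002546 K/W
R_aluminium = L/(kA) = 0.0011/(215×39.6) = 1.292×10^-7 K/W
R_expanded polystyrene = L/(kA) = 0.175/(0.0366×39.6) = 0.1207 K/W
R_total = 0.1233 K/W
Q = ΔT / R_total = 25 / 0.1233

Q ≈ 203 W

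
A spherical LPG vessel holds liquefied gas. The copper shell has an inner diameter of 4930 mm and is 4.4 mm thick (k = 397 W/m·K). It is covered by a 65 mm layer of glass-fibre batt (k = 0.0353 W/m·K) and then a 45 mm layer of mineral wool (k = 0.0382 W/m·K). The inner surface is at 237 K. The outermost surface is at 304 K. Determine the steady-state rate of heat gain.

Q ≈ 1770 W

Radial (spherical) resistances in series:
R_copper shell = (1/2.465 − 1/2.4694)/(4π×397) = 1.449×10^-7 K/W
R_glass-fibre batt = (1/2.4694 − 1/2.5344)/(4π×0.0353) = 0.02341 K/W
R_mineral wool = (1/2.5344 − 1/2.5794)/(4π×0.0382) = 0.01434 K/W
R_total = 0.03775 K/W
Q = ΔT/R_total = 67/0.03775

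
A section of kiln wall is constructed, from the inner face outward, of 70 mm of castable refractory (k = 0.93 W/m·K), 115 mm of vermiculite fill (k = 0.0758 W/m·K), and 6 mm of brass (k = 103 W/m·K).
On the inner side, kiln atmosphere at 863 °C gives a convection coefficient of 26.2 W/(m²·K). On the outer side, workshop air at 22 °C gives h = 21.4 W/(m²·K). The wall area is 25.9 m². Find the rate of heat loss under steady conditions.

Using the resistance-network approach (series):
R_inner film = 1/(h_i·A) = 1/(26.2×25.9) = 0.001474 K/W
R_castable refractory = L/(kA) = 0.07/(0.93×25.9) = 0.002906 K/W
R_vermiculite fill = L/(kA) = 0.115/(0.0758×25.9) = 0.05858 K/W
R_brass = L/(kA) = 0.006/(103×25.9) = 2.249×10^-6 K/W
R_outer film = 1/(h_o·A) = 1/(21.4×25.9) = 0.001804 K/W
R_total = 0.06476 K/W
Q = ΔT / R_total = 841 / 0.06476

Q ≈ 13000 W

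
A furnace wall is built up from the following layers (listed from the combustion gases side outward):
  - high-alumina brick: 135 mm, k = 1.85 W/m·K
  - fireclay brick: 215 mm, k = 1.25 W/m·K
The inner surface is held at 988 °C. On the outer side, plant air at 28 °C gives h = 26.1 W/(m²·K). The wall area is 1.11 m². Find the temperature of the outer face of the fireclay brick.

Thermal resistances in series:
R_high-alumina brick = L/(kA) = 0.135/(1.85×1.11) = 0.06574 K/W
R_fireclay brick = L/(kA) = 0.215/(1.25×1.11) = 0.155 K/W
R_outer film = 1/(h_o·A) = 1/(26.1×1.11) = 0.03452 K/W
R_total = 0.2552 K/W;  Q = ΔT/R_total = 960/0.2552 = 3762 W
T_interface = T_inner − Q·ΣR(inner→interface) = 988 − 3760×0.2207

T ≈ 158 °C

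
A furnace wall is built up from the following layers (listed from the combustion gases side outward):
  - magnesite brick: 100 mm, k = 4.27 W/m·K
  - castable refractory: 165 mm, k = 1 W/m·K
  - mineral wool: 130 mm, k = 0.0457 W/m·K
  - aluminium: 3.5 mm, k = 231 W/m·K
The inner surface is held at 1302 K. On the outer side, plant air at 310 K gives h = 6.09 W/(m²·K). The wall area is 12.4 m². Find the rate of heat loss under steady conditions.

Model the wall as resistances in series:
R_magnesite brick = L/(kA) = 0.1/(4.27×12.4) = 0.001889 K/W
R_castable refractory = L/(kA) = 0.165/(1×12.4) = 0.01331 K/W
R_mineral wool = L/(kA) = 0.13/(0.0457×12.4) = 0.2294 K/W
R_aluminium = L/(kA) = 0.0035/(231×12.4) = 1.222×10^-6 K/W
R_outer film = 1/(h_o·A) = 1/(6.09×12.4) = 0.01324 K/W
R_total = 0.2578 K/W
Q = ΔT / R_total = 992 / 0.2578

Q ≈ 3850 W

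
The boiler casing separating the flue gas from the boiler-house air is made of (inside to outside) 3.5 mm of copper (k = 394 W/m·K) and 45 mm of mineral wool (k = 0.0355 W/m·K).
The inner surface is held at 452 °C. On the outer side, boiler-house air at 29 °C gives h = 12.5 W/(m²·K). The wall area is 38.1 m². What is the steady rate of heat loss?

Series thermal resistances:
R_copper = L/(kA) = 0.0035/(394×38.1) = 2.332×10^-7 K/W
R_mineral wool = L/(kA) = 0.045/(0.0355×38.1) = 0.03327 K/W
R_outer film = 1/(h_o·A) = 1/(12.5×38.1) = 0.0021 K/W
R_total = 0.03537 K/W
Q = ΔT / R_total = 423 / 0.03537

Q ≈ 12000 W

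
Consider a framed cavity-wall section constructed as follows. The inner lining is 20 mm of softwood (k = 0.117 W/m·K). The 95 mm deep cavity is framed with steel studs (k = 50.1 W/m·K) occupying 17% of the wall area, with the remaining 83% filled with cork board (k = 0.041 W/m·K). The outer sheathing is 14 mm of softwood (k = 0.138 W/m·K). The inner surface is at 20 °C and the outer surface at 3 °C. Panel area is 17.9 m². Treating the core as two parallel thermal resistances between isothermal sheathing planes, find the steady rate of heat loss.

Q ≈ 1070 W

Sheathing layers in series; stud and cavity paths in parallel between them.
R_inner = 0.02/(0.117×17.9) = 0.00955 K/W
R_stud  = 0.095/(50.1×0.17×17.9) = 6.231×10^-4 K/W
R_cav   = 0.095/(0.041×0.83×17.9) = 0.156 K/W
1/R_core = 1/R_stud + 1/R_cav → R_core = 6.207×10^-4 K/W
R_outer = 0.014/(0.138×17.9) = 0.005668 K/W
R_total = 0.01584 K/W
Q = ΔT/R_total = 17/0.01584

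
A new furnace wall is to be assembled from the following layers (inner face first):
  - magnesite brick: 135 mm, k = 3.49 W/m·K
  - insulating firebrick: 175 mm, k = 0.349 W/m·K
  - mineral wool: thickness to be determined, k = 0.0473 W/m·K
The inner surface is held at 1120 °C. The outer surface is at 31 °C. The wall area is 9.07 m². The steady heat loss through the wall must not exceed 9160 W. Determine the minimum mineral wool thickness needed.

L ≈ 25.5 mm

Series thermal resistances:
R_magnesite brick = L/(kA) = 0.135/(3.49×9.07) = 0.004265 K/W
R_insulating firebrick = L/(kA) = 0.175/(0.349×9.07) = 0.05528 K/W
Sum of the known resistances R_other = 0.05955 K/W
Required total resistance R_tot = ΔT/Q_allow = 1089/9160 = 0.1189 K/W
R_mineral wool = R_tot − R_other = 0.05934 K/W
L = R·k·A = 0.05934×0.0473×9.07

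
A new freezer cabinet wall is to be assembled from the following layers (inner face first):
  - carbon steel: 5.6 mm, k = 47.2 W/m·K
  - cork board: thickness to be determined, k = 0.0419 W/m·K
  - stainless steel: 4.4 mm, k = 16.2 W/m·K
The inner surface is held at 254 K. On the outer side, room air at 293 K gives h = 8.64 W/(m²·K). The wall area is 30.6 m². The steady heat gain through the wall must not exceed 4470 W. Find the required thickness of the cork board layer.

Treating each layer as a thermal resistance in series:
R_carbon steel = L/(kA) = 0.0056/(47.2×30.6) = 3.877×10^-6 K/W
R_stainless steel = L/(kA) = 0.0044/(16.2×30.6) = 8.876×10^-6 K/W
R_outer film = 1/(h_o·A) = 1/(8.64×30.6) = 0.003782 K/W
Sum of the known resistances R_other = 0.003795 K/W
Required total resistance R_tot = ΔT/Q_allow = 39/4470 = 0.008725 K/W
R_cork board = R_tot − R_other = 0.00493 K/W
L = R·k·A = 0.00493×0.0419×30.6

L ≈ 6.32 mm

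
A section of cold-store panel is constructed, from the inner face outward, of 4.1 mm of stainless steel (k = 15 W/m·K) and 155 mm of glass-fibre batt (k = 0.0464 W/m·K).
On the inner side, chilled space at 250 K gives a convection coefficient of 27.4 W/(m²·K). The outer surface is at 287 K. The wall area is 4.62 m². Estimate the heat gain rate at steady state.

Series thermal resistances:
R_inner film = 1/(h_i·A) = 1/(27.4×4.62) = 0.0079 K/W
R_stainless steel = L/(kA) = 0.0041/(15×4.62) = 5.916×10^-5 K/W
R_glass-fibre batt = L/(kA) = 0.155/(0.0464×4.62) = 0.7231 K/W
R_total = 0.731 K/W
Q = ΔT / R_total = 37 / 0.731

Q ≈ 50.6 W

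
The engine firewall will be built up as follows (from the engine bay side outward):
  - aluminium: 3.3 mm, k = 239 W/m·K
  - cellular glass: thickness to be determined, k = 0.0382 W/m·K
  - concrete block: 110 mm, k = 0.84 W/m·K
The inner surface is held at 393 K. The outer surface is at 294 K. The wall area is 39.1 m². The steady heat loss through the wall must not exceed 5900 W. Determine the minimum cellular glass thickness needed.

L ≈ 20.1 mm

Thermal resistances in series:
R_aluminium = L/(kA) = 0.0033/(239×39.1) = 3.531×10^-7 K/W
R_concrete block = L/(kA) = 0.11/(0.84×39.1) = 0.003349 K/W
Sum of the known resistances R_other = 0.00335 K/W
Required total resistance R_tot = ΔT/Q_allow = 99/5900 = 0.01678 K/W
R_cellular glass = R_tot − R_other = 0.01343 K/W
L = R·k·A = 0.01343×0.0382×39.1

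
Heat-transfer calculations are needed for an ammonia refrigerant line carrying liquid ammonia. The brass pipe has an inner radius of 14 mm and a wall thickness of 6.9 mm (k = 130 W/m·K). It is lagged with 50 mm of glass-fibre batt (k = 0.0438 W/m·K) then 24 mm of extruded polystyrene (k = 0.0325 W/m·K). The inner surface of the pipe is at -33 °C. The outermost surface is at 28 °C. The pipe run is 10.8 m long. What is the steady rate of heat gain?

Q ≈ 112 W

For a radial system each layer contributes R = ln(r_out/r_in)/(2πkL); films add R = 1/(hA).
R_brass pipe wall = ln(20.9/14)/(2π×130×10.8) = 4.542×10^-5 K/W
R_glass-fibre batt = ln(70.9/20.9)/(2π×0.0438×10.8) = 0.411 K/W
R_extruded polystyrene = ln(94.9/70.9)/(2π×0.0325×10.8) = 0.1322 K/W
R_total = 0.5432 K/W
Q = ΔT/R_total = 61/0.5432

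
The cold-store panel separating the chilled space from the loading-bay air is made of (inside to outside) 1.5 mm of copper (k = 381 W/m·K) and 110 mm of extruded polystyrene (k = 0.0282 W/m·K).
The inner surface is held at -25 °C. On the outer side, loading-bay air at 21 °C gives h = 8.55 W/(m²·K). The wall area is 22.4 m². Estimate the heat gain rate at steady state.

Q ≈ 256 W

Series thermal resistances:
R_copper = L/(kA) = 0.0015/(381×22.4) = 1.758×10^-7 K/W
R_extruded polystyrene = L/(kA) = 0.11/(0.0282×22.4) = 0.1741 K/W
R_outer film = 1/(h_o·A) = 1/(8.55×22.4) = 0.005221 K/W
R_total = 0.1794 K/W
Q = ΔT / R_total = 46 / 0.1794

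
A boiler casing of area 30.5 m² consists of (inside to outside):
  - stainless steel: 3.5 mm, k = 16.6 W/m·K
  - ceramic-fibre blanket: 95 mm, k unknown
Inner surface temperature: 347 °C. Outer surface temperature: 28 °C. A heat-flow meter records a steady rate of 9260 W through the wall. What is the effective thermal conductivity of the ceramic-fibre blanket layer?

Treating each layer as a thermal resistance in series:
R_stainless steel = L/(kA) = 0.0035/(16.6×30.5) = 6.913×10^-6 K/W
Sum of known resistances R_other = 6.913×10^-6 K/W
Total R = ΔT/Q = 319/9260 = 0.03445 K/W
R_ceramic-fibre blanket = R_total − R_other = 0.03444 K/W
k = L/(R·A) = 0.095/(0.03444×30.5)

k ≈ 0.0904 W/(m·K)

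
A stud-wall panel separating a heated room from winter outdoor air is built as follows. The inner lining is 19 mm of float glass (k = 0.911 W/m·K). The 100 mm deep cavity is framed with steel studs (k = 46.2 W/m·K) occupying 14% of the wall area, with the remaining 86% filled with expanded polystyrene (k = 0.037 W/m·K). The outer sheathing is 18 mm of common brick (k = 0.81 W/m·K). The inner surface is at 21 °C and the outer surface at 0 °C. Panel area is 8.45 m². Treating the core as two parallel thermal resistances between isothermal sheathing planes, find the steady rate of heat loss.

Sheathing layers in series; stud and cavity paths in parallel between them.
R_inner = 0.019/(0.911×8.45) = 0.002468 K/W
R_stud  = 0.1/(46.2×0.14×8.45) = 0.00183 K/W
R_cav   = 0.1/(0.037×0.86×8.45) = 0.3719 K/W
1/R_core = 1/R_stud + 1/R_cav → R_core = 0.001821 K/W
R_outer = 0.018/(0.81×8.45) = 0.00263 K/W
R_total = 0.006919 K/W
Q = ΔT/R_total = 21/0.006919

Q ≈ 3040 W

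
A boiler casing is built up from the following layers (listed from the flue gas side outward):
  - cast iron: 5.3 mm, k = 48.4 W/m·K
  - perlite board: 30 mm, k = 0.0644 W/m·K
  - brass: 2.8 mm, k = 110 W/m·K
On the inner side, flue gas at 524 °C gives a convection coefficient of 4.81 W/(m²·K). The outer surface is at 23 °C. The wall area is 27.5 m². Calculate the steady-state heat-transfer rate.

Series thermal resistances:
R_inner film = 1/(h_i·A) = 1/(4.81×27.5) = 0.00756 K/W
R_cast iron = L/(kA) = 0.0053/(48.4×27.5) = 3.982×10^-6 K/W
R_perlite board = L/(kA) = 0.03/(0.0644×27.5) = 0.01694 K/W
R_brass = L/(kA) = 0.0028/(110×27.5) = 9.256×10^-7 K/W
R_total = 0.0245 K/W
Q = ΔT / R_total = 501 / 0.0245

Q ≈ 20400 W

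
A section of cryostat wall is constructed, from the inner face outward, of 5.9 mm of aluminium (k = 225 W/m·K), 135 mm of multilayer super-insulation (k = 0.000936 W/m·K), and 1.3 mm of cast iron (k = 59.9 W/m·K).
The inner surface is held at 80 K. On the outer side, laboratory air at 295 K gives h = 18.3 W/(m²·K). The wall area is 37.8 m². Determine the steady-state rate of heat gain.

Q ≈ 56.3 W

Thermal resistances in series:
R_aluminium = L/(kA) = 0.0059/(225×37.8) = 6.937×10^-7 K/W
R_multilayer super-insulation = L/(kA) = 0.135/(0.000936×37.8) = 3.816 K/W
R_cast iron = L/(kA) = 0.0013/(59.9×37.8) = 5.741×10^-7 K/W
R_outer film = 1/(h_o·A) = 1/(18.3×37.8) = 0.001446 K/W
R_total = 3.817 K/W
Q = ΔT / R_total = 215 / 3.817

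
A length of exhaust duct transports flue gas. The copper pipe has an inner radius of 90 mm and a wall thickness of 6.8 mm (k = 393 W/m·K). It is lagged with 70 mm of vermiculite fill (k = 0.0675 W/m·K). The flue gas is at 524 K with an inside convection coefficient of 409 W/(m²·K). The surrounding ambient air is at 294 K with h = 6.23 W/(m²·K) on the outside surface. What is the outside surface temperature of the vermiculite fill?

Treating each annulus and film as a series resistance:
R_inner film = 1/(h_i·2πr₁L) = 1/(409×2π×0.09×1) = 0.004324 K/W
R_copper pipe wall = ln(96.8/90)/(2π×393×1) = 2.95×10^-5 K/W
R_vermiculite fill = ln(166.8/96.8)/(2π×0.0675×1) = 1.283 K/W
R_outer film = 1/(h_o·2πr_oL) = 1/(6.23×2π×0.1668×1) = 0.1532 K/W
R_total = 1.441 K/W
Q = ΔT/R_total = 230/1.441
Q = 160 W/m
T_interface = T_inner − Q·ΣR(inner→interface) = 524 − 160×1.287

T ≈ 318 K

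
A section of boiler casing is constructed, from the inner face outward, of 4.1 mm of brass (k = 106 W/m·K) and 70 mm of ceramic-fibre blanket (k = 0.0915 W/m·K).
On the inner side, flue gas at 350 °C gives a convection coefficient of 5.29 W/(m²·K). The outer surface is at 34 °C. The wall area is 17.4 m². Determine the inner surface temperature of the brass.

Series thermal resistances:
R_inner film = 1/(h_i·A) = 1/(5.29×17.4) = 0.01086 K/W
R_brass = L/(kA) = 0.0041/(106×17.4) = 2.223×10^-6 K/W
R_ceramic-fibre blanket = L/(kA) = 0.07/(0.0915×17.4) = 0.04397 K/W
R_total = 0.05483 K/W;  Q = ΔT/R_total = 316/0.05483 = 5763 W
T_interface = T_inner − Q·ΣR(inner→interface) = 350 − 5760×0.01086

T ≈ 287 °C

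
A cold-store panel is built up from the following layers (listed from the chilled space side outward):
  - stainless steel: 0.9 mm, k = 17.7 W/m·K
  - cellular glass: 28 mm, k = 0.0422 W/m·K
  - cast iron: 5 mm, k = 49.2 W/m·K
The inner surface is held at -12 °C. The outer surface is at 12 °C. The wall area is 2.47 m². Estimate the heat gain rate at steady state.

Model the wall as resistances in series:
R_stainless steel = L/(kA) = 0.0009/(17.7×2.47) = 2.059×10^-5 K/W
R_cellular glass = L/(kA) = 0.028/(0.0422×2.47) = 0.2686 K/W
R_cast iron = L/(kA) = 0.005/(49.2×2.47) = 4.114×10^-5 K/W
R_total = 0.2687 K/W
Q = ΔT / R_total = 24 / 0.2687

Q ≈ 89.3 W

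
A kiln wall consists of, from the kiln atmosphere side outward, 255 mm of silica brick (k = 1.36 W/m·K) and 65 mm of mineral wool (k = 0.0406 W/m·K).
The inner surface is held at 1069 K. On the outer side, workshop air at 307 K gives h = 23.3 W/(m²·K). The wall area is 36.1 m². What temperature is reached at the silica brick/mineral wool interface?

Using the resistance-network approach (series):
R_silica brick = L/(kA) = 0.255/(1.36×36.1) = 0.005194 K/W
R_mineral wool = L/(kA) = 0.065/(0.0406×36.1) = 0.04435 K/W
R_outer film = 1/(h_o·A) = 1/(23.3×36.1) = 0.001189 K/W
R_total = 0.05073 K/W;  Q = ΔT/R_total = 762/0.05073 = 15020 W
T_interface = T_inner − Q·ΣR(inner→interface) = 1069 − 15000×0.005194

T ≈ 991 K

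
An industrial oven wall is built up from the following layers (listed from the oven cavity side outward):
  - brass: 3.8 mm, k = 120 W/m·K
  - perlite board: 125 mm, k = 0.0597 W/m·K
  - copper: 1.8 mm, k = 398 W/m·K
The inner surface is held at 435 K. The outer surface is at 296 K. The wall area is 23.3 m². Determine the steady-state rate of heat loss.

Q ≈ 1550 W

Using the resistance-network approach (series):
R_brass = L/(kA) = 0.0038/(120×23.3) = 1.359×10^-6 K/W
R_perlite board = L/(kA) = 0.125/(0.0597×23.3) = 0.08986 K/W
R_copper = L/(kA) = 0.0018/(398×23.3) = 1.941×10^-7 K/W
R_total = 0.08986 K/W
Q = ΔT / R_total = 139 / 0.08986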